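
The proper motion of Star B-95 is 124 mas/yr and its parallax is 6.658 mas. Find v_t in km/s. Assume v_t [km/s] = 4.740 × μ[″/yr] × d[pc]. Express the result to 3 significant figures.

88.3 km/s

d = 1/p = 1/0.006658″ = 150.2 pc.
μ = 124 mas/yr = 0.124 ″/yr.
v_t = 4.74 × μ × d = 4.74 × 0.124 × 150.2 = 88.282 km/s.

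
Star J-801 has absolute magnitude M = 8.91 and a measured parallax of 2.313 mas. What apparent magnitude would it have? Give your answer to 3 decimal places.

d = 1/p = 1/0.002313″ = 432.34 pc.
m − M = 5 log₁₀ d − 5 = 5 log₁₀(432.34) − 5 = 13.1791 − 5 = 8.1791.
m = M + (m − M) = 8.91 + 8.1791 = 17.089.

m = 17.089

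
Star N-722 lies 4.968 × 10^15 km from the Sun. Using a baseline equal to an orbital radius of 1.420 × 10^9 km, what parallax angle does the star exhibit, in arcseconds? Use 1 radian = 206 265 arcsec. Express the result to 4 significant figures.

0.05896 arcsec

θ ≈ B/d = (1.420 × 10^9) / (4.968 × 10^15) = 2.8583 × 10^-7 rad.
In arcseconds: 2.8583 × 10^-7 × 206265 = 0.058957″.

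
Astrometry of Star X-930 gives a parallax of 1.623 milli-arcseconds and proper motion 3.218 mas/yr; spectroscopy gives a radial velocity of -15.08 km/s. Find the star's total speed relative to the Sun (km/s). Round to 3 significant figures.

17.8 km/s

d = 1/p = 1/0.001623″ = 616.14 pc.
μ = 3.218 mas/yr = 0.003218 ″/yr.
v_t = 4.740 μ d = 4.740 × 0.003218 × 616.14 = 9.3982 km/s.
v = √(v_r² + v_t²) = √((-15.08)² + 9.3982²) = √315.733 = 17.769 km/s.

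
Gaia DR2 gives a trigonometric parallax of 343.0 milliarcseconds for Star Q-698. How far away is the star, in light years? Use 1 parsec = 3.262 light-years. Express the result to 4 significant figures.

9.510 light years

p = 343.0 milliarcseconds = 0.3430 arcsec.
d = 1/p = 1/0.3430 = 2.9155 pc.
In light-years: 2.9155 × 3.262 = 9.5104 ly.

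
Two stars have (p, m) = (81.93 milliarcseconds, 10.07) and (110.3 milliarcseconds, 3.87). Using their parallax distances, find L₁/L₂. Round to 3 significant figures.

d₁ = 1/p₁ = 1/0.08193″ = 12.206 pc; d₂ = 1/p₂ = 1/0.1103″ = 9.0662 pc.
M₁ = m₁ − 5 log₁₀ d₁ + 5 = 10.07 − 5.4329 + 5 = 9.6371.
M₂ = 3.87 − 4.7871 + 5 = 4.0829.
L₁/L₂ = 10^(0.4(M₂ − M₁)) = 10^(0.4 × (-5.5542)) = 10^(-2.22168) = 0.0060023.

L₁/L₂ = 0.00600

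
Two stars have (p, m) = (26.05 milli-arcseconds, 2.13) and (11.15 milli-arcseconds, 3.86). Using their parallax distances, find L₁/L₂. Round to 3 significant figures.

L₁/L₂ = 0.901

d₁ = 1/p₁ = 1/0.02605″ = 38.388 pc; d₂ = 1/p₂ = 1/0.01115″ = 89.686 pc.
M₁ = m₁ − 5 log₁₀ d₁ + 5 = 2.13 − 7.9210 + 5 = -0.7910.
M₂ = 3.86 − 9.7636 + 5 = -0.9036.
L₁/L₂ = 10^(0.4(M₂ − M₁)) = 10^(0.4 × (-0.1126)) = 10^(-0.04504) = 0.90149.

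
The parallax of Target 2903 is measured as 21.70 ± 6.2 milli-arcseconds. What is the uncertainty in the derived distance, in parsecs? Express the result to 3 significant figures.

d = 1/p, so σ_d = σ_p / p².
σ_d = 0.00620 / (0.02170)² = 0.00620 / 0.00047089 = 13.167 pc.

13.2 pc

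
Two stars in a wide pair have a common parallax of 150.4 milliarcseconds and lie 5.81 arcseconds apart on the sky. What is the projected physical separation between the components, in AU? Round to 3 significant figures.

d = 1/p = 1/0.1504″ = 6.6489 pc.
At distance d (pc), an angle of θ arcsec spans θ·d AU: s = 5.81 × 6.6489 = 38.63 AU.

38.6 AU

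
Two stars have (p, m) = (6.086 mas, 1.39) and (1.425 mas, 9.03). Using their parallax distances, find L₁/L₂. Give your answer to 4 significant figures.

d₁ = 1/p₁ = 1/0.006086″ = 164.31 pc; d₂ = 1/p₂ = 1/0.001425″ = 701.75 pc.
M₁ = m₁ − 5 log₁₀ d₁ + 5 = 1.39 − 11.0783 + 5 = -4.6883.
M₂ = 9.03 − 14.2309 + 5 = -0.2009.
L₁/L₂ = 10^(0.4(M₂ − M₁)) = 10^(0.4 × 4.4874) = 10^1.79496 = 62.368.

L₁/L₂ = 62.37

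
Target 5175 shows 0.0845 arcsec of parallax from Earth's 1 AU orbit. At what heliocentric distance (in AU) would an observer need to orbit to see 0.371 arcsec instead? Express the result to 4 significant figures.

4.391 AU

Parallax scales linearly with baseline: p ∝ B, so B = p_target / p_Earth × 1 AU.
B = 0.371 / 0.0845 = 4.3905 AU.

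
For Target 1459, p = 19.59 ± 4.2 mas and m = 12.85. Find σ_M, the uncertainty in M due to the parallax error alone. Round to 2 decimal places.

σ_M = 0.47 mag

M = m − 5 log₁₀ d + 5 = m + 5 log₁₀ p + 5, so ∂M/∂p = 5/(p ln 10).
σ_M = (5/ln 10) · (σ_p/p) = 2.1715 × 4.2/19.59 = 2.1715 × 0.2144 = 0.46557.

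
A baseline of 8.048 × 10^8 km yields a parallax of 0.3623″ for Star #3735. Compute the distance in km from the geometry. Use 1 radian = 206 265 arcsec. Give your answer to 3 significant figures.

θ = 0.3623″ = 0.3623/206265 = 1.7565 × 10^-6 rad.
d = B/θ = (8.048 × 10^8) / (1.7565 × 10^-6) = 4.5818 × 10^14 km.

4.58 × 10^14 km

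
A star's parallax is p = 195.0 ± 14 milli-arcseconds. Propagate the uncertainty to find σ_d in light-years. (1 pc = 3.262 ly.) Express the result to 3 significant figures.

d = 1/p, so σ_d = σ_p / p².
σ_d = 0.0140 / (0.1950)² = 0.0140 / 0.038025 = 0.36818 pc = 0.36818 × 3.262 ly = 1.201 ly.

1.20 ly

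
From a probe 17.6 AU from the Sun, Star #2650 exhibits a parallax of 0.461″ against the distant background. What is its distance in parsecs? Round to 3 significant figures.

With baseline B (in AU) and parallax p (in arcsec), d = B/p parsecs.
d = 17.6 / 0.461 = 38.178 pc.

38.2 pc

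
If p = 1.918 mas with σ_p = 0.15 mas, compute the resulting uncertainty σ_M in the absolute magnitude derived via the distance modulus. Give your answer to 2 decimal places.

M = m − 5 log₁₀ d + 5 = m + 5 log₁₀ p + 5, so ∂M/∂p = 5/(p ln 10).
σ_M = (5/ln 10) · (σ_p/p) = 2.1715 × 0.15/1.918 = 2.1715 × 0.078206 = 0.16982.

σ_M = 0.17 mag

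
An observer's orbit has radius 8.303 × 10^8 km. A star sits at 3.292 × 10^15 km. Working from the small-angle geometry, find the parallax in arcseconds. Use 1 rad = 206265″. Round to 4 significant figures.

0.05202 arcsec

θ ≈ B/d = (8.303 × 10^8) / (3.292 × 10^15) = 2.5222 × 10^-7 rad.
In arcseconds: 2.5222 × 10^-7 × 206265 = 0.052024″.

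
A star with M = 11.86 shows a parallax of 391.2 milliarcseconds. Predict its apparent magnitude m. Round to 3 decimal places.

d = 1/p = 1/0.3912″ = 2.5562 pc.
m − M = 5 log₁₀ d − 5 = 5 log₁₀(2.5562) − 5 = 2.0380 − 5 = -2.9620.
m = M + (m − M) = 11.86 + (-2.9620) = 8.898.

m = 8.898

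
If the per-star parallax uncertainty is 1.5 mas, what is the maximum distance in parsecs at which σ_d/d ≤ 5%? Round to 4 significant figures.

σ_d/d = σ_p/p, so the condition is σ_p/p ≤ 0.05, i.e. p ≥ σ_p/0.05.
p_min = 1.5/0.05 = 30 mas = 0.03 arcsec.
d_max = 1/p_min = 1/0.03 = 33.333 pc.

33.33 pc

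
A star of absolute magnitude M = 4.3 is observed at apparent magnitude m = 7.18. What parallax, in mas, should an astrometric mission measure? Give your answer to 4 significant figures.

m − M = 7.18 − 4.3 = 2.88.
d = 10^((m−M)/5 + 1) = 10^1.576 = 37.67 pc.
p = 1/d = 1/37.67 = 0.026546 arcsec = 26.546 mas.

26.55 mas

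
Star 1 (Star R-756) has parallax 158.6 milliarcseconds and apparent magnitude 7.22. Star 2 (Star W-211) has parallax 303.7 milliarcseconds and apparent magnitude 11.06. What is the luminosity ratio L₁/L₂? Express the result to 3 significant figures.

d₁ = 1/p₁ = 1/0.1586″ = 6.3052 pc; d₂ = 1/p₂ = 1/0.3037″ = 3.2927 pc.
M₁ = m₁ − 5 log₁₀ d₁ + 5 = 7.22 − 3.9985 + 5 = 8.2215.
M₂ = 11.06 − 2.5878 + 5 = 13.4722.
L₁/L₂ = 10^(0.4(M₂ − M₁)) = 10^(0.4 × 5.2507) = 10^2.10028 = 125.97.

L₁/L₂ = 126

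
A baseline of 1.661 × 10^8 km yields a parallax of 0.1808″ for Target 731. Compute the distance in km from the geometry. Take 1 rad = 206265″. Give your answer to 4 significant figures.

θ = 0.1808″ = 0.1808/206265 = 8.7654 × 10^-7 rad.
d = B/θ = (1.661 × 10^8) / (8.7654 × 10^-7) = 1.8950 × 10^14 km.

1.895 × 10^14 km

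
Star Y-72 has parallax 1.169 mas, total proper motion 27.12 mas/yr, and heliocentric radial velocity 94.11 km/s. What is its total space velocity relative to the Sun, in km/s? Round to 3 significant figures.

145 km/s

d = 1/p = 1/0.001169″ = 855.43 pc.
μ = 27.12 mas/yr = 0.02712 ″/yr.
v_t = 4.740 μ d = 4.740 × 0.02712 × 855.43 = 109.96 km/s.
v = √(v_r² + v_t²) = √(94.11² + 109.96²) = √20947.9 = 144.73 km/s.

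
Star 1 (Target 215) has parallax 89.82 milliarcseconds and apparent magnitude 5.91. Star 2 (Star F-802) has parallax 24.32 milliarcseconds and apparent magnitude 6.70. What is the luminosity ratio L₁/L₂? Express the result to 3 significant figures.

L₁/L₂ = 0.152

d₁ = 1/p₁ = 1/0.08982″ = 11.133 pc; d₂ = 1/p₂ = 1/0.02432″ = 41.118 pc.
M₁ = m₁ − 5 log₁₀ d₁ + 5 = 5.91 − 5.2331 + 5 = 5.6769.
M₂ = 6.70 − 8.0702 + 5 = 3.6298.
L₁/L₂ = 10^(0.4(M₂ − M₁)) = 10^(0.4 × (-2.0471)) = 10^(-0.81884) = 0.15176.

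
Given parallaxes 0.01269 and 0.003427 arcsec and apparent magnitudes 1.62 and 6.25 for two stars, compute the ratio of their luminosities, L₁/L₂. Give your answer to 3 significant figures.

d₁ = 1/p₁ = 1/0.01269″ = 78.802 pc; d₂ = 1/p₂ = 1/0.003427″ = 291.8 pc.
M₁ = m₁ − 5 log₁₀ d₁ + 5 = 1.62 − 9.4827 + 5 = -2.8627.
M₂ = 6.25 − 12.3254 + 5 = -1.0754.
L₁/L₂ = 10^(0.4(M₂ − M₁)) = 10^(0.4 × 1.7873) = 10^0.71492 = 5.187.

L₁/L₂ = 5.19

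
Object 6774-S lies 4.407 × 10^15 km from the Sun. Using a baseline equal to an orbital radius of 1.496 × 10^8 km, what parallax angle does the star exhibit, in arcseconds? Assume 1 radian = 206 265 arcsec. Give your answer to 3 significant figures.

0.00700 arcsec

θ ≈ B/d = (1.496 × 10^8) / (4.407 × 10^15) = 3.3946 × 10^-8 rad.
In arcseconds: 3.3946 × 10^-8 × 206265 = 0.0070019″.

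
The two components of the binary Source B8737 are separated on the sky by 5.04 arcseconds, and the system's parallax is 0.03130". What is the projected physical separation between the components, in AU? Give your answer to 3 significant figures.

d = 1/p = 1/0.03130″ = 31.949 pc.
At distance d (pc), an angle of θ arcsec spans θ·d AU: s = 5.04 × 31.949 = 161.02 AU.

161 AU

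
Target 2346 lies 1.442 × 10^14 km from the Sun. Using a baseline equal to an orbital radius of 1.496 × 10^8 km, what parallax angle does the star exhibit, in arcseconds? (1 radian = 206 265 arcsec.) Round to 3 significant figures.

θ ≈ B/d = (1.496 × 10^8) / (1.442 × 10^14) = 1.0374 × 10^-6 rad.
In arcseconds: 1.0374 × 10^-6 × 206265 = 0.21398″.

0.214 arcsec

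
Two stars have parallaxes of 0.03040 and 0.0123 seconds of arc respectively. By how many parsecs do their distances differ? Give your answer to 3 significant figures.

48.4 pc

d_A = 1/0.03040″ = 32.895 pc; d_B = 1/0.01230″ = 81.301 pc.
|d_B − d_A| = |81.301 − 32.895| = 48.406 pc.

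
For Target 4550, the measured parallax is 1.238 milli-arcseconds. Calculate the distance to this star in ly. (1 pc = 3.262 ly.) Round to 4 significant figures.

p = 1.238 milli-arcseconds = 0.001238 arcsec.
d = 1/p = 1/0.001238 = 807.75 pc.
In light-years: 807.75 × 3.262 = 2634.9 ly.

2635 ly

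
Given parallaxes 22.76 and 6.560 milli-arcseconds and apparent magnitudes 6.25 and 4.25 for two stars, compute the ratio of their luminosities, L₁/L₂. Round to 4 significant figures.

d₁ = 1/p₁ = 1/0.02276″ = 43.937 pc; d₂ = 1/p₂ = 1/0.006560″ = 152.44 pc.
M₁ = m₁ − 5 log₁₀ d₁ + 5 = 6.25 − 8.2142 + 5 = 3.0358.
M₂ = 4.25 − 10.9155 + 5 = -1.6655.
L₁/L₂ = 10^(0.4(M₂ − M₁)) = 10^(0.4 × (-4.7013)) = 10^(-1.88052) = 0.013167.

L₁/L₂ = 0.01317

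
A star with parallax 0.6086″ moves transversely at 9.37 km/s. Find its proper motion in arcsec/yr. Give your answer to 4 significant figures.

d = 1/p = 1/0.6086″ = 1.6431 pc.
μ = v_t / (4.74 d) = 9.37 / (4.74 × 1.6431) = 9.37 / 7.7883 = 1.2031 ″/yr.

1.203 arcsec/yr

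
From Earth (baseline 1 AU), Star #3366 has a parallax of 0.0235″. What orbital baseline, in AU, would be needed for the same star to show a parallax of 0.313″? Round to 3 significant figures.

13.3 AU

Parallax scales linearly with baseline: p ∝ B, so B = p_target / p_Earth × 1 AU.
B = 0.313 / 0.0235 = 13.319 AU.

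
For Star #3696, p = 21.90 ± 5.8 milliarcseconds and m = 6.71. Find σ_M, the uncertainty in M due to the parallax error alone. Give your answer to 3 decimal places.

M = m − 5 log₁₀ d + 5 = m + 5 log₁₀ p + 5, so ∂M/∂p = 5/(p ln 10).
σ_M = (5/ln 10) · (σ_p/p) = 2.1715 × 5.8/21.90 = 2.1715 × 0.26484 = 0.5751.

σ_M = 0.575 mag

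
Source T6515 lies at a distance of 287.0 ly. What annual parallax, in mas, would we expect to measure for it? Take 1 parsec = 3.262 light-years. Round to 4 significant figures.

11.37 mas

d = 287.0 ly ÷ 3.262 = 87.983 pc.
p = 1/d = 1/87.983 = 0.011366 arcsec.
= 0.011366 × 1000 = 11.366 mas.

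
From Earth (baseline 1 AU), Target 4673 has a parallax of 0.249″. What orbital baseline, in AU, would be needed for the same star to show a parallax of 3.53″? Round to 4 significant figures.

14.18 AU

Parallax scales linearly with baseline: p ∝ B, so B = p_target / p_Earth × 1 AU.
B = 3.53 / 0.249 = 14.177 AU.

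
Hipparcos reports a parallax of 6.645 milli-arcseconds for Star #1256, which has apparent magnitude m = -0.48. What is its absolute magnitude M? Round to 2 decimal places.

M = -6.37

d = 1/p = 1/0.006645″ = 150.49 pc.
m − M = 5 log₁₀(150.49) − 5 = 10.8875 − 5 = 5.8875.
M = m − (m − M) = -0.48 − 5.8875 = -6.37.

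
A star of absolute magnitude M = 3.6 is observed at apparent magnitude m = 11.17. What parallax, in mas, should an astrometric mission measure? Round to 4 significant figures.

m − M = 11.17 − 3.6 = 7.57.
d = 10^((m−M)/5 + 1) = 10^2.514 = 326.59 pc.
p = 1/d = 1/326.59 = 0.0030619 arcsec = 3.0619 mas.

3.062 mas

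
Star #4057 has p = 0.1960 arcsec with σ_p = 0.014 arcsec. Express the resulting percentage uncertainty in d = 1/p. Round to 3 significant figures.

7.14%

For d = 1/p, |σ_d/d| = |σ_p/p|.
σ_p/p = 0.014 / 0.1960 = 0.071429 = 7.1429%.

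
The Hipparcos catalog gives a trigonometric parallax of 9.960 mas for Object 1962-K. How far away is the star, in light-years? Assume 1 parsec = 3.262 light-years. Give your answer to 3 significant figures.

p = 9.960 mas = 0.009960 arcsec.
d = 1/p = 1/0.009960 = 100.4 pc.
In light-years: 100.4 × 3.262 = 327.5 ly.

328 light years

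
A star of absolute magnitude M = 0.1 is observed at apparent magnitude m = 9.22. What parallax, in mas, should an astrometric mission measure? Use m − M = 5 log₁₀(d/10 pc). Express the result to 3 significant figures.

m − M = 9.22 − 0.1 = 9.12.
d = 10^((m−M)/5 + 1) = 10^2.824 = 666.81 pc.
p = 1/d = 1/666.81 = 0.0014997 arcsec = 1.4997 mas.

1.50 mas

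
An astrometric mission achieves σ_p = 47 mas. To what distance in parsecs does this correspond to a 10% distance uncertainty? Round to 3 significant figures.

2.13 pc

σ_d/d = σ_p/p, so the condition is σ_p/p ≤ 0.10, i.e. p ≥ σ_p/0.10.
p_min = 47/0.10 = 470 mas = 0.47 arcsec.
d_max = 1/p_min = 1/0.47 = 2.1277 pc.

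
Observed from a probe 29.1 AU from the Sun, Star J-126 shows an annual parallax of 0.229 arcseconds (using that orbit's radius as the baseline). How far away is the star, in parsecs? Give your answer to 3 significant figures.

127 pc

With baseline B (in AU) and parallax p (in arcsec), d = B/p parsecs.
d = 29.1 / 0.229 = 127.07 pc.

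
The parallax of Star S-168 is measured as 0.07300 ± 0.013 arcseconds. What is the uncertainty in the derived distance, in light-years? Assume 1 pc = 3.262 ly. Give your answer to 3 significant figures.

d = 1/p, so σ_d = σ_p / p².
σ_d = 0.0130 / (0.07300)² = 0.0130 / 0.005329 = 2.4395 pc = 2.4395 × 3.262 ly = 7.9576 ly.

7.96 ly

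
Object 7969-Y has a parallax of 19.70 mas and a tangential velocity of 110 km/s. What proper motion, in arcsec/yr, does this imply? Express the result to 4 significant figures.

0.4572 arcsec/yr

d = 1/p = 1/0.01970″ = 50.761 pc.
μ = v_t / (4.74 d) = 110 / (4.74 × 50.761) = 110 / 240.61 = 0.45717 ″/yr.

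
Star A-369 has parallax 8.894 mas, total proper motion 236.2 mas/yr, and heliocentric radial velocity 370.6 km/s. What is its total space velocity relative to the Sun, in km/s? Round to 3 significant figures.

391 km/s

d = 1/p = 1/0.008894″ = 112.44 pc.
μ = 236.2 mas/yr = 0.2362 ″/yr.
v_t = 4.740 μ d = 4.740 × 0.2362 × 112.44 = 125.89 km/s.
v = √(v_r² + v_t²) = √(370.6² + 125.89²) = √153193 = 391.4 km/s.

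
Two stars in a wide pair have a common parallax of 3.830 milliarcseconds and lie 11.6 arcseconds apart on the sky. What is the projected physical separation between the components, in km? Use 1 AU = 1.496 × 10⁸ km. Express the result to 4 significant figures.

4.531 × 10^11 km

d = 1/p = 1/0.003830″ = 261.1 pc.
At distance d (pc), an angle of θ arcsec spans θ·d AU: s = 11.6 × 261.1 = 3028.8 AU.
= 3028.8 × 1.496 × 10⁸ km = 4.5311 × 10^11 km.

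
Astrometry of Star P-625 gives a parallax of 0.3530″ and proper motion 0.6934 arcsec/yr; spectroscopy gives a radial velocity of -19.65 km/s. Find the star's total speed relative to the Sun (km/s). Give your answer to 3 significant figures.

d = 1/p = 1/0.3530″ = 2.8329 pc.
v_t = 4.740 μ d = 4.740 × 0.6934 × 2.8329 = 9.3109 km/s.
v = √(v_r² + v_t²) = √((-19.65)² + 9.3109²) = √472.815 = 21.744 km/s.

21.7 km/s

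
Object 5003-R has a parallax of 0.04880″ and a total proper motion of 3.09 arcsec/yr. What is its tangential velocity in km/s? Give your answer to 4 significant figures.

d = 1/p = 1/0.04880″ = 20.492 pc.
v_t = 4.74 × μ × d = 4.74 × 3.09 × 20.492 = 300.14 km/s.

300.1 km/s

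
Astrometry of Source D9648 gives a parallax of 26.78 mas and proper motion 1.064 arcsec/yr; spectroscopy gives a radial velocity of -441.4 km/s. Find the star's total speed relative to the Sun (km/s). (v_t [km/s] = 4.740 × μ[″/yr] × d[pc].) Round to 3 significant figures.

480 km/s

d = 1/p = 1/0.02678″ = 37.341 pc.
v_t = 4.740 μ d = 4.740 × 1.064 × 37.341 = 188.32 km/s.
v = √(v_r² + v_t²) = √((-441.4)² + 188.32²) = √230298 = 479.89 km/s.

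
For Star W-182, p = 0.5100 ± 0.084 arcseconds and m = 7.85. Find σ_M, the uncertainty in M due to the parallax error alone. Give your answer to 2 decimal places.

σ_M = 0.36 mag

M = m − 5 log₁₀ d + 5 = m + 5 log₁₀ p + 5, so ∂M/∂p = 5/(p ln 10).
σ_M = (5/ln 10) · (σ_p/p) = 2.1715 × 0.084/0.5100 = 2.1715 × 0.16471 = 0.35767.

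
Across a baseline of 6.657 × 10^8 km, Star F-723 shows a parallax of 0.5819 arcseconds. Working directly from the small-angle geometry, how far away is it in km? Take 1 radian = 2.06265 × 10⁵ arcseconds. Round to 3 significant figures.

θ = 0.5819″ = 0.5819/206265 = 2.8211 × 10^-6 rad.
d = B/θ = (6.657 × 10^8) / (2.8211 × 10^-6) = 2.3597 × 10^14 km.

2.36 × 10^14 km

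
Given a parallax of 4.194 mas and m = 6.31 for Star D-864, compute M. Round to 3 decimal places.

M = -0.577

d = 1/p = 1/0.004194″ = 238.44 pc.
m − M = 5 log₁₀(238.44) − 5 = 11.8869 − 5 = 6.8869.
M = m − (m − M) = 6.31 − 6.8869 = -0.577.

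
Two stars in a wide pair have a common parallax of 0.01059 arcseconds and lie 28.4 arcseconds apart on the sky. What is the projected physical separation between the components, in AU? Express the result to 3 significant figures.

2680 AU

d = 1/p = 1/0.01059″ = 94.429 pc.
At distance d (pc), an angle of θ arcsec spans θ·d AU: s = 28.4 × 94.429 = 2681.8 AU.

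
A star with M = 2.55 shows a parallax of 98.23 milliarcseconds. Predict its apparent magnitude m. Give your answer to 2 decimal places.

m = 2.59

d = 1/p = 1/0.09823″ = 10.18 pc.
m − M = 5 log₁₀ d − 5 = 5 log₁₀(10.18) − 5 = 5.0387 − 5 = 0.0387.
m = M + (m − M) = 2.55 + 0.0387 = 2.59.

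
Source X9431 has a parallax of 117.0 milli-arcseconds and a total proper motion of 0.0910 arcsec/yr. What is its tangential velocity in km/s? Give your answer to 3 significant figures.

3.69 km/s

d = 1/p = 1/0.1170″ = 8.547 pc.
v_t = 4.74 × μ × d = 4.74 × 0.0910 × 8.547 = 3.6867 km/s.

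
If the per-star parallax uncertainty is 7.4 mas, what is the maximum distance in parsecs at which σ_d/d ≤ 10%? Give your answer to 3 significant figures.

13.5 pc

σ_d/d = σ_p/p, so the condition is σ_p/p ≤ 0.10, i.e. p ≥ σ_p/0.10.
p_min = 7.4/0.10 = 74 mas = 0.074 arcsec.
d_max = 1/p_min = 1/0.074 = 13.514 pc.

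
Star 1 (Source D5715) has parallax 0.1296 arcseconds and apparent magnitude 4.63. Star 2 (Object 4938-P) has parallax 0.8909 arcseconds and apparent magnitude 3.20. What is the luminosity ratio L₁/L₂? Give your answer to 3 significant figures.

d₁ = 1/p₁ = 1/0.1296″ = 7.716 pc; d₂ = 1/p₂ = 1/0.8909″ = 1.1225 pc.
M₁ = m₁ − 5 log₁₀ d₁ + 5 = 4.63 − 4.4370 + 5 = 5.1930.
M₂ = 3.20 − 0.2509 + 5 = 7.9491.
L₁/L₂ = 10^(0.4(M₂ − M₁)) = 10^(0.4 × 2.7561) = 10^1.10244 = 12.66.

L₁/L₂ = 12.7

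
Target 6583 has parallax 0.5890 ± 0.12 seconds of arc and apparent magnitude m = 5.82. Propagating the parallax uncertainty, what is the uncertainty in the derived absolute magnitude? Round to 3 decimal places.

M = m − 5 log₁₀ d + 5 = m + 5 log₁₀ p + 5, so ∂M/∂p = 5/(p ln 10).
σ_M = (5/ln 10) · (σ_p/p) = 2.1715 × 0.12/0.5890 = 2.1715 × 0.20374 = 0.44242.

σ_M = 0.442 mag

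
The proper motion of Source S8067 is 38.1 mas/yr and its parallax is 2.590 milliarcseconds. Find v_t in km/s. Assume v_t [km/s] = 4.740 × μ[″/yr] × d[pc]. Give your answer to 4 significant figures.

69.73 km/s

d = 1/p = 1/0.002590″ = 386.1 pc.
μ = 38.1 mas/yr = 0.0381 ″/yr.
v_t = 4.74 × μ × d = 4.74 × 0.0381 × 386.1 = 69.727 km/s.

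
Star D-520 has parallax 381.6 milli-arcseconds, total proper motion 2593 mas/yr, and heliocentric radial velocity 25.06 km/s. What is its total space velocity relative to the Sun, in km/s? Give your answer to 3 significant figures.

d = 1/p = 1/0.3816″ = 2.6205 pc.
μ = 2593 mas/yr = 2.593 ″/yr.
v_t = 4.740 μ d = 4.740 × 2.593 × 2.6205 = 32.208 km/s.
v = √(v_r² + v_t²) = √(25.06² + 32.208²) = √1665.36 = 40.809 km/s.

40.8 km/s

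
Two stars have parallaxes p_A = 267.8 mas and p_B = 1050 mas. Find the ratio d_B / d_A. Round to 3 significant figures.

Since d = 1/p, d_B/d_A = p_A/p_B.
= 267.8 / 1050 = 0.25505.

0.255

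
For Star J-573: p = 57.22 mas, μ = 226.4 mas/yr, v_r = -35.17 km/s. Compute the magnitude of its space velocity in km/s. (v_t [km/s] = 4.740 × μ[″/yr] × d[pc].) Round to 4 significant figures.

d = 1/p = 1/0.05722″ = 17.476 pc.
μ = 226.4 mas/yr = 0.2264 ″/yr.
v_t = 4.740 μ d = 4.740 × 0.2264 × 17.476 = 18.754 km/s.
v = √(v_r² + v_t²) = √((-35.17)² + 18.754²) = √1588.64 = 39.858 km/s.

39.86 km/s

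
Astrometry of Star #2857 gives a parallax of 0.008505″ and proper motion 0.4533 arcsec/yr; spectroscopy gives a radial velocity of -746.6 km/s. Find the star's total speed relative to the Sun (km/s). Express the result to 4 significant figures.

788.2 km/s

d = 1/p = 1/0.008505″ = 117.58 pc.
v_t = 4.740 μ d = 4.740 × 0.4533 × 117.58 = 252.64 km/s.
v = √(v_r² + v_t²) = √((-746.6)² + 252.64²) = √621239 = 788.19 km/s.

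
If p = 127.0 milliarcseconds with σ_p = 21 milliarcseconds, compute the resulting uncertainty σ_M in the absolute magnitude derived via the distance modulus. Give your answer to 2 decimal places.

M = m − 5 log₁₀ d + 5 = m + 5 log₁₀ p + 5, so ∂M/∂p = 5/(p ln 10).
σ_M = (5/ln 10) · (σ_p/p) = 2.1715 × 21/127.0 = 2.1715 × 0.16535 = 0.35906.

σ_M = 0.36 mag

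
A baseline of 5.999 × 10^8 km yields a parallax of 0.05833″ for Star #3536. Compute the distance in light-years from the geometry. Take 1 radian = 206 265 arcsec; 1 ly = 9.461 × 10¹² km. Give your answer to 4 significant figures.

θ = 0.05833″ = 0.05833/206265 = 2.8279 × 10^-7 rad.
d = B/θ = (5.999 × 10^8) / (2.8279 × 10^-7) = 2.1214 × 10^15 km = (2.1214 × 10^15) / (9.461 × 10^12) ly = 224.23 ly.

224.2 ly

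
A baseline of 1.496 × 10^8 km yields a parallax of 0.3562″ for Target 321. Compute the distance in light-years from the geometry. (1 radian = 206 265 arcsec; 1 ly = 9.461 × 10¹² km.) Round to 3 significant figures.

9.16 ly

θ = 0.3562″ = 0.3562/206265 = 1.7269 × 10^-6 rad.
d = B/θ = (1.496 × 10^8) / (1.7269 × 10^-6) = 8.6629 × 10^13 km = (8.6629 × 10^13) / (9.461 × 10^12) ly = 9.1564 ly.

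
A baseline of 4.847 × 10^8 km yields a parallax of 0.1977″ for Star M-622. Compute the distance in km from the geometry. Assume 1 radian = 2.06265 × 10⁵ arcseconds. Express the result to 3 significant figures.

θ = 0.1977″ = 0.1977/206265 = 9.5848 × 10^-7 rad.
d = B/θ = (4.847 × 10^8) / (9.5848 × 10^-7) = 5.0570 × 10^14 km.

5.06 × 10^14 km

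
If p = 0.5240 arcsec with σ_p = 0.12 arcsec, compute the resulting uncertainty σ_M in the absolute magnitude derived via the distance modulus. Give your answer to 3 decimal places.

M = m − 5 log₁₀ d + 5 = m + 5 log₁₀ p + 5, so ∂M/∂p = 5/(p ln 10).
σ_M = (5/ln 10) · (σ_p/p) = 2.1715 × 0.12/0.5240 = 2.1715 × 0.22901 = 0.4973.

σ_M = 0.497 mag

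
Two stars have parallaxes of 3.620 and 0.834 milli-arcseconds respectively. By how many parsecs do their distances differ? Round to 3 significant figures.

d_A = 1/0.003620″ = 276.24 pc; d_B = 1/0.0008340″ = 1199 pc.
|d_B − d_A| = |1199 − 276.24| = 922.76 pc.

923 pc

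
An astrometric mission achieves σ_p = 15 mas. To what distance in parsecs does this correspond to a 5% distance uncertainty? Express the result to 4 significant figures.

3.333 pc

σ_d/d = σ_p/p, so the condition is σ_p/p ≤ 0.05, i.e. p ≥ σ_p/0.05.
p_min = 15/0.05 = 300 mas = 0.3 arcsec.
d_max = 1/p_min = 1/0.3 = 3.3333 pc.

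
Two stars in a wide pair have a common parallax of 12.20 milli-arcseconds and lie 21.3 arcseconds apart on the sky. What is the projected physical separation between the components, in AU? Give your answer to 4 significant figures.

1746 AU

d = 1/p = 1/0.01220″ = 81.967 pc.
At distance d (pc), an angle of θ arcsec spans θ·d AU: s = 21.3 × 81.967 = 1745.9 AU.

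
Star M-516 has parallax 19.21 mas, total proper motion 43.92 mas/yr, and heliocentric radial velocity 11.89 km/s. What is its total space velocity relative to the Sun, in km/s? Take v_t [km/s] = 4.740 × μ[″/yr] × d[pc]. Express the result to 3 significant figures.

16.1 km/s

d = 1/p = 1/0.01921″ = 52.056 pc.
μ = 43.92 mas/yr = 0.04392 ″/yr.
v_t = 4.740 μ d = 4.740 × 0.04392 × 52.056 = 10.837 km/s.
v = √(v_r² + v_t²) = √(11.89² + 10.837²) = √258.813 = 16.088 km/s.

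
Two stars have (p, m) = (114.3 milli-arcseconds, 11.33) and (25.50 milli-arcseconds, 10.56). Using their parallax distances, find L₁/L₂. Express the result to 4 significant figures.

L₁/L₂ = 0.02449

d₁ = 1/p₁ = 1/0.1143″ = 8.7489 pc; d₂ = 1/p₂ = 1/0.02550″ = 39.216 pc.
M₁ = m₁ − 5 log₁₀ d₁ + 5 = 11.33 − 4.7098 + 5 = 11.6202.
M₂ = 10.56 − 7.9673 + 5 = 7.5927.
L₁/L₂ = 10^(0.4(M₂ − M₁)) = 10^(0.4 × (-4.0275)) = 10^(-1.61100) = 0.024491.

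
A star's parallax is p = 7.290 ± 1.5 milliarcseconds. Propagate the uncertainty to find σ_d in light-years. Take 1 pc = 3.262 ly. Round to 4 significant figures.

d = 1/p, so σ_d = σ_p / p².
σ_d = 0.00150 / (0.007290)² = 0.00150 / 0.000053144 = 28.225 pc = 28.225 × 3.262 ly = 92.07 ly.

92.07 ly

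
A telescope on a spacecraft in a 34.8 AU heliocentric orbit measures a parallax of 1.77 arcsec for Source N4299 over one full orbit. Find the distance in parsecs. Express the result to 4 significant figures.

19.66 pc

With baseline B (in AU) and parallax p (in arcsec), d = B/p parsecs.
d = 34.8 / 1.77 = 19.661 pc.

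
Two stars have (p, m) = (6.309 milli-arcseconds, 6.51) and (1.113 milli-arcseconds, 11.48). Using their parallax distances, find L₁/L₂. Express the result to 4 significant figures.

d₁ = 1/p₁ = 1/0.006309″ = 158.5 pc; d₂ = 1/p₂ = 1/0.001113″ = 898.47 pc.
M₁ = m₁ − 5 log₁₀ d₁ + 5 = 6.51 − 11.0001 + 5 = 0.5099.
M₂ = 11.48 − 14.7675 + 5 = 1.7125.
L₁/L₂ = 10^(0.4(M₂ − M₁)) = 10^(0.4 × 1.2026) = 10^0.48104 = 3.0272.

L₁/L₂ = 3.027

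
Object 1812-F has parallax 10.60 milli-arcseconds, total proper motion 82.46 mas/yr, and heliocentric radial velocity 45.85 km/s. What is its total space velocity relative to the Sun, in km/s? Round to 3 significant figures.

d = 1/p = 1/0.01060″ = 94.34 pc.
μ = 82.46 mas/yr = 0.08246 ″/yr.
v_t = 4.740 μ d = 4.740 × 0.08246 × 94.34 = 36.874 km/s.
v = √(v_r² + v_t²) = √(45.85² + 36.874²) = √3461.91 = 58.838 km/s.

58.8 km/s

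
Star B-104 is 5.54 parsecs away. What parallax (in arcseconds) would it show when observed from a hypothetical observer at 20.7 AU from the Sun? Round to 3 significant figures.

3.74 arcsec

p (arcsec) = B (AU) / d (pc).
p = 20.7 / 5.54 = 3.7365 arcsec.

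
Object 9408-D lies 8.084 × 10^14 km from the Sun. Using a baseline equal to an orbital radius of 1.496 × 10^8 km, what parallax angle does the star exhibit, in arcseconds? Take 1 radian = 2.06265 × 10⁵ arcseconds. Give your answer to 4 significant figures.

θ ≈ B/d = (1.496 × 10^8) / (8.084 × 10^14) = 1.8506 × 10^-7 rad.
In arcseconds: 1.8506 × 10^-7 × 206265 = 0.038171″.

0.03817 arcsec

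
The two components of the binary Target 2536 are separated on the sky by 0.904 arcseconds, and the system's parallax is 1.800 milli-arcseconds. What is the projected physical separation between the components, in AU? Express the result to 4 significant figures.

502.2 AU

d = 1/p = 1/0.001800″ = 555.56 pc.
At distance d (pc), an angle of θ arcsec spans θ·d AU: s = 0.904 × 555.56 = 502.23 AU.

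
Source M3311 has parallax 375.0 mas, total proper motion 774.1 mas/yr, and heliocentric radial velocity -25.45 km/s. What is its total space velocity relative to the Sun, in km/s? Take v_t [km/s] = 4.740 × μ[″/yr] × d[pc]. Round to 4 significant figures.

d = 1/p = 1/0.3750″ = 2.6667 pc.
μ = 774.1 mas/yr = 0.7741 ″/yr.
v_t = 4.740 μ d = 4.740 × 0.7741 × 2.6667 = 9.7847 km/s.
v = √(v_r² + v_t²) = √((-25.45)² + 9.7847²) = √743.443 = 27.266 km/s.

27.27 km/s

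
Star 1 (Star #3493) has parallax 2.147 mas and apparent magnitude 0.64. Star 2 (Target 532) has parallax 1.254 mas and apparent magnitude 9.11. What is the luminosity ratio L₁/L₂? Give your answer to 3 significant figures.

d₁ = 1/p₁ = 1/0.002147″ = 465.77 pc; d₂ = 1/p₂ = 1/0.001254″ = 797.45 pc.
M₁ = m₁ − 5 log₁₀ d₁ + 5 = 0.64 − 13.3409 + 5 = -7.7009.
M₂ = 9.11 − 14.5085 + 5 = -0.3985.
L₁/L₂ = 10^(0.4(M₂ − M₁)) = 10^(0.4 × 7.3024) = 10^2.92096 = 833.6.

L₁/L₂ = 834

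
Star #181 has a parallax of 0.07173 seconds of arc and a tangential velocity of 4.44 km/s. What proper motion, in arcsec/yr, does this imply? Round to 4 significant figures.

0.06719 arcsec/yr

d = 1/p = 1/0.07173″ = 13.941 pc.
μ = v_t / (4.74 d) = 4.44 / (4.74 × 13.941) = 4.44 / 66.08 = 0.067191 ″/yr.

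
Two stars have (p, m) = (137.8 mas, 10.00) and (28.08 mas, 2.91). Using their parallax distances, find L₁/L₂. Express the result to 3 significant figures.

L₁/L₂ = 6.06 × 10^-5

d₁ = 1/p₁ = 1/0.1378″ = 7.2569 pc; d₂ = 1/p₂ = 1/0.02808″ = 35.613 pc.
M₁ = m₁ − 5 log₁₀ d₁ + 5 = 10.00 − 4.3038 + 5 = 10.6962.
M₂ = 2.91 − 7.7580 + 5 = 0.1520.
L₁/L₂ = 10^(0.4(M₂ − M₁)) = 10^(0.4 × (-10.5442)) = 10^(-4.21768) = 0.000060579.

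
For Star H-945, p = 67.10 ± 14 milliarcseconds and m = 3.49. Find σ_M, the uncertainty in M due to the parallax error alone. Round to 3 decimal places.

σ_M = 0.453 mag

M = m − 5 log₁₀ d + 5 = m + 5 log₁₀ p + 5, so ∂M/∂p = 5/(p ln 10).
σ_M = (5/ln 10) · (σ_p/p) = 2.1715 × 14/67.10 = 2.1715 × 0.20864 = 0.45306.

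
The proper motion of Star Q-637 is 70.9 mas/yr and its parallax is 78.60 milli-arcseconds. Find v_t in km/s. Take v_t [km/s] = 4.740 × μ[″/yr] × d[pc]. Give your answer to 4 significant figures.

d = 1/p = 1/0.07860″ = 12.723 pc.
μ = 70.9 mas/yr = 0.0709 ″/yr.
v_t = 4.74 × μ × d = 4.74 × 0.0709 × 12.723 = 4.2758 km/s.

4.276 km/s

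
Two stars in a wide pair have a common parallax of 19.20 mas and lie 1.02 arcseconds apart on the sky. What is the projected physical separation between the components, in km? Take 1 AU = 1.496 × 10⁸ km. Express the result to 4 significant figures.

7.948 × 10^9 km

d = 1/p = 1/0.01920″ = 52.083 pc.
At distance d (pc), an angle of θ arcsec spans θ·d AU: s = 1.02 × 52.083 = 53.125 AU.
= 53.125 × 1.496 × 10⁸ km = 7.9475 × 10^9 km.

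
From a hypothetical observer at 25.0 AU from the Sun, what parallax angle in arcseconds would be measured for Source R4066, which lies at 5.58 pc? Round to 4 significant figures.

p (arcsec) = B (AU) / d (pc).
p = 25.0 / 5.58 = 4.4803 arcsec.

4.480 arcsec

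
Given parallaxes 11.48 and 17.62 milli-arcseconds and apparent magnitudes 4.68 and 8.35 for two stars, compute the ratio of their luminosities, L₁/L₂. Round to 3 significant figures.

d₁ = 1/p₁ = 1/0.01148″ = 87.108 pc; d₂ = 1/p₂ = 1/0.01762″ = 56.754 pc.
M₁ = m₁ − 5 log₁₀ d₁ + 5 = 4.68 − 9.7003 + 5 = -0.0203.
M₂ = 8.35 − 8.7700 + 5 = 4.5800.
L₁/L₂ = 10^(0.4(M₂ − M₁)) = 10^(0.4 × 4.6003) = 10^1.84012 = 69.202.

L₁/L₂ = 69.2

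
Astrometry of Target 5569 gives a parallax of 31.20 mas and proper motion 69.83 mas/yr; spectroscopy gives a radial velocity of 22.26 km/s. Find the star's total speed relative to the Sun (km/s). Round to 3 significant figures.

d = 1/p = 1/0.03120″ = 32.051 pc.
μ = 69.83 mas/yr = 0.06983 ″/yr.
v_t = 4.740 μ d = 4.740 × 0.06983 × 32.051 = 10.609 km/s.
v = √(v_r² + v_t²) = √(22.26² + 10.609²) = √608.058 = 24.659 km/s.

24.7 km/s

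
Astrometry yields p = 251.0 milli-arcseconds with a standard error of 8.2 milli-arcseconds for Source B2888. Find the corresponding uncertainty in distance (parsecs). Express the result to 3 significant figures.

d = 1/p, so σ_d = σ_p / p².
σ_d = 0.00820 / (0.2510)² = 0.00820 / 0.063001 = 0.13016 pc.

0.130 pc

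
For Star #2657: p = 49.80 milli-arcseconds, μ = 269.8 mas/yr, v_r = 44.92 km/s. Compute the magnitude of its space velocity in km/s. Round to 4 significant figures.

d = 1/p = 1/0.04980″ = 20.08 pc.
μ = 269.8 mas/yr = 0.2698 ″/yr.
v_t = 4.740 μ d = 4.740 × 0.2698 × 20.08 = 25.679 km/s.
v = √(v_r² + v_t²) = √(44.92² + 25.679²) = √2677.22 = 51.742 km/s.

51.74 km/s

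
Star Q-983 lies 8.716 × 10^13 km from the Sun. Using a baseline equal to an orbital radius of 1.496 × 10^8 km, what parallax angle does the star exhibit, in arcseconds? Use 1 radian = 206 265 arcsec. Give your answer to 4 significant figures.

θ ≈ B/d = (1.496 × 10^8) / (8.716 × 10^13) = 1.7164 × 10^-6 rad.
In arcseconds: 1.7164 × 10^-6 × 206265 = 0.35403″.

0.3540 arcsec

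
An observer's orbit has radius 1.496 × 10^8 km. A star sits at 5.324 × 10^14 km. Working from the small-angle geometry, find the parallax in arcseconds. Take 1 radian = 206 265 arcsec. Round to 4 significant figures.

θ ≈ B/d = (1.496 × 10^8) / (5.324 × 10^14) = 2.8099 × 10^-7 rad.
In arcseconds: 2.8099 × 10^-7 × 206265 = 0.057958″.

0.05796 arcsec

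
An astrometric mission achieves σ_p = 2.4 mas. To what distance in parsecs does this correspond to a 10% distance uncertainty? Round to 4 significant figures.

σ_d/d = σ_p/p, so the condition is σ_p/p ≤ 0.10, i.e. p ≥ σ_p/0.10.
p_min = 2.4/0.10 = 24 mas = 0.024 arcsec.
d_max = 1/p_min = 1/0.024 = 41.667 pc.

41.67 pc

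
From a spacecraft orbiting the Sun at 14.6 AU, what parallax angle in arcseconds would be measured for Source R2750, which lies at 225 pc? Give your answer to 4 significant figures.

p (arcsec) = B (AU) / d (pc).
p = 14.6 / 225 = 0.064889 arcsec.

0.06489 arcsec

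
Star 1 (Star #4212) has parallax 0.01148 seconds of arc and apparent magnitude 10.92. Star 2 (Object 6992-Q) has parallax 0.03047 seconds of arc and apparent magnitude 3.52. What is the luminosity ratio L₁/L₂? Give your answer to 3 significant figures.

L₁/L₂ = 0.00772

d₁ = 1/p₁ = 1/0.01148″ = 87.108 pc; d₂ = 1/p₂ = 1/0.03047″ = 32.819 pc.
M₁ = m₁ − 5 log₁₀ d₁ + 5 = 10.92 − 9.7003 + 5 = 6.2197.
M₂ = 3.52 − 7.5806 + 5 = 0.9394.
L₁/L₂ = 10^(0.4(M₂ − M₁)) = 10^(0.4 × (-5.2803)) = 10^(-2.11212) = 0.0077247.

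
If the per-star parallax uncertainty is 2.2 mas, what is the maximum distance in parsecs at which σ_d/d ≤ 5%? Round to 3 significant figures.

σ_d/d = σ_p/p, so the condition is σ_p/p ≤ 0.05, i.e. p ≥ σ_p/0.05.
p_min = 2.2/0.05 = 44 mas = 0.044 arcsec.
d_max = 1/p_min = 1/0.044 = 22.727 pc.

22.7 pc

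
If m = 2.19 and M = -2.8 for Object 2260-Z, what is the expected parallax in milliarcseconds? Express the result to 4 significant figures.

m − M = 2.19 − (-2.8) = 4.99.
d = 10^((m−M)/5 + 1) = 10^1.998 = 99.541 pc.
p = 1/d = 1/99.541 = 0.010046 arcsec = 10.046 mas.

10.05 mas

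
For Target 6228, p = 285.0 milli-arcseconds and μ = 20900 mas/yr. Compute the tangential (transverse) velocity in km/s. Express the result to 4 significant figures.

347.6 km/s

d = 1/p = 1/0.2850″ = 3.5088 pc.
μ = 20900 mas/yr = 20.9 ″/yr.
v_t = 4.74 × μ × d = 4.74 × 20.9 × 3.5088 = 347.6 km/s.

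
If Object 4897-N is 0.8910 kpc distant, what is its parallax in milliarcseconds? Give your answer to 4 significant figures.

d = 0.8910 kpc = 891 pc.
p = 1/d = 1/891 = 0.0011223 arcsec.
= 0.0011223 × 1000 = 1.1223 mas.

1.122 mas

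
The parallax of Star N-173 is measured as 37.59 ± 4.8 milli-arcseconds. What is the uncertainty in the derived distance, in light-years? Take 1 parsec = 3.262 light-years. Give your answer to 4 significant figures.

11.08 ly

d = 1/p, so σ_d = σ_p / p².
σ_d = 0.00480 / (0.03759)² = 0.00480 / 0.001413 = 3.397 pc = 3.397 × 3.262 ly = 11.081 ly.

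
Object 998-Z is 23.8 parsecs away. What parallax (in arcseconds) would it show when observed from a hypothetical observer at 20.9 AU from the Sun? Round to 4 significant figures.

0.8782 arcsec

p (arcsec) = B (AU) / d (pc).
p = 20.9 / 23.8 = 0.87815 arcsec.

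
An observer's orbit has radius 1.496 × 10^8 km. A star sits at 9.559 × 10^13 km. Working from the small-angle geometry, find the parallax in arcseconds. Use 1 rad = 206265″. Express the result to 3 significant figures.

0.323 arcsec

θ ≈ B/d = (1.496 × 10^8) / (9.559 × 10^13) = 1.5650 × 10^-6 rad.
In arcseconds: 1.5650 × 10^-6 × 206265 = 0.3228″.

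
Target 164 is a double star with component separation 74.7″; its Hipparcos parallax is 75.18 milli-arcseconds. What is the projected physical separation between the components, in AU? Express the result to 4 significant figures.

d = 1/p = 1/0.07518″ = 13.301 pc.
At distance d (pc), an angle of θ arcsec spans θ·d AU: s = 74.7 × 13.301 = 993.58 AU.

993.6 AU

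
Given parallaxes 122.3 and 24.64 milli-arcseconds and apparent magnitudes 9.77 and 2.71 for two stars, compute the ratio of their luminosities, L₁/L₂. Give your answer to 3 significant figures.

d₁ = 1/p₁ = 1/0.1223″ = 8.1766 pc; d₂ = 1/p₂ = 1/0.02464″ = 40.584 pc.
M₁ = m₁ − 5 log₁₀ d₁ + 5 = 9.77 − 4.5629 + 5 = 10.2071.
M₂ = 2.71 − 8.0418 + 5 = -0.3318.
L₁/L₂ = 10^(0.4(M₂ − M₁)) = 10^(0.4 × (-10.5389)) = 10^(-4.21556) = 0.000060875.

L₁/L₂ = 6.09 × 10^-5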